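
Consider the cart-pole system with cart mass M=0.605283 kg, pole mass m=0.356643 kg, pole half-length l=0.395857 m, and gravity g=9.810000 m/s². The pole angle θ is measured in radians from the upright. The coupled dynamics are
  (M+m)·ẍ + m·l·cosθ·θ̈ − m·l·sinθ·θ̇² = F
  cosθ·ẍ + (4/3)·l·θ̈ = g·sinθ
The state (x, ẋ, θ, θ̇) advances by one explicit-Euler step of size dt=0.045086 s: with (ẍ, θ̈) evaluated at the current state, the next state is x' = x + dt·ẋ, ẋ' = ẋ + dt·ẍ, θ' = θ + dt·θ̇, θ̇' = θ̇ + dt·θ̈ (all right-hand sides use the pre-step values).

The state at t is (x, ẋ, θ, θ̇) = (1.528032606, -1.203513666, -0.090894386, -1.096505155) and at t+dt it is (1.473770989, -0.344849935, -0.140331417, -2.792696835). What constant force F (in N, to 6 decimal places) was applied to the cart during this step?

F = 13.045878 N

ẍ = (ẋ'−ẋ)/dt = (-0.344849935−-1.203513666)/0.045086 = 19.045019
θ̈ = (θ̇'−θ̇)/dt = (-2.792696835−-1.096505155)/0.045086 = -37.621250
sinθ=-0.090769, cosθ=0.995872
F = (M+m)·ẍ + m·l·cosθ·θ̈ − m·l·sinθ·θ̇² = 18.319899 + -5.289429 − -0.015408 = 13.045878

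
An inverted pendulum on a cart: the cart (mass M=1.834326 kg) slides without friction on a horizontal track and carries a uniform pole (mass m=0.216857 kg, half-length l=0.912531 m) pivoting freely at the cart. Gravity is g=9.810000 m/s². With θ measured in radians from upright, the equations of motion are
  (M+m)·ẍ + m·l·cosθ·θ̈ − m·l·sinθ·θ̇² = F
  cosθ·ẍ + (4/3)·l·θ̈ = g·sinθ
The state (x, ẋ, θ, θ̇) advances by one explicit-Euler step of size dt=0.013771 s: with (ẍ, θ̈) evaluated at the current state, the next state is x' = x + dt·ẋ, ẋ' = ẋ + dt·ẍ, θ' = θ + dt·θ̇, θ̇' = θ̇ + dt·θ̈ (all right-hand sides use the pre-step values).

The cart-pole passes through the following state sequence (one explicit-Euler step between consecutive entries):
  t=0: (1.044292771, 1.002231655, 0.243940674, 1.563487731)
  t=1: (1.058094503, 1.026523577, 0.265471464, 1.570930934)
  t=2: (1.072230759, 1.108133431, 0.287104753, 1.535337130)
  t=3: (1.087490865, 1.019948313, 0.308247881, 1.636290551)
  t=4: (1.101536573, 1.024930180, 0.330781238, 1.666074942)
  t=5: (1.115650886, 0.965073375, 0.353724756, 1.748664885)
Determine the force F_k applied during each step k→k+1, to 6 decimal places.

step 0→1:
  ẍ = (ẋ'−ẋ)/dt = (1.026523577−1.002231655)/0.013771 = 1.763991
  θ̈ = (θ̇'−θ̇)/dt = (1.570930934−1.563487731)/0.013771 = 0.540498
  sinθ=0.241528, cosθ=0.970394
  F = (M+m)·ẍ + m·l·cosθ·θ̈ − m·l·sinθ·θ̇² = 3.618269 + 0.103792 − 0.116836 = 3.605224
step 1→2:
  ẍ = (ẋ'−ẋ)/dt = (1.108133431−1.026523577)/0.013771 = 5.926211
  θ̈ = (θ̇'−θ̇)/dt = (1.535337130−1.570930934)/0.013771 = -2.584693
  sinθ=0.262364, cosθ=0.964969
  F = (M+m)·ẍ + m·l·cosθ·θ̈ − m·l·sinθ·θ̇² = 12.155744 + -0.493564 − 0.128127 = 11.534053
step 2→3:
  ẍ = (ẋ'−ẋ)/dt = (1.019948313−1.108133431)/0.013771 = -6.403683
  θ̈ = (θ̇'−θ̇)/dt = (1.636290551−1.535337130)/0.013771 = 7.330871
  sinθ=0.283177, cosθ=0.959068
  F = (M+m)·ẍ + m·l·cosθ·θ̈ − m·l·sinθ·θ̇² = -13.135126 + 1.391316 − 0.132095 = -11.875904
step 3→4:
  ẍ = (ẋ'−ẋ)/dt = (1.024930180−1.019948313)/0.013771 = 0.361765
  θ̈ = (θ̇'−θ̇)/dt = (1.666074942−1.636290551)/0.013771 = 2.162834
  sinθ=0.303390, cosθ=0.952867
  F = (M+m)·ẍ + m·l·cosθ·θ̈ − m·l·sinθ·θ̇² = 0.742046 + 0.407827 − 0.160747 = 0.989127
step 4→5:
  ẍ = (ẋ'−ẋ)/dt = (0.965073375−1.024930180)/0.013771 = -4.346584
  θ̈ = (θ̇'−θ̇)/dt = (1.748664885−1.666074942)/0.013771 = 5.997382
  sinθ=0.324782, cosθ=0.945789
  F = (M+m)·ẍ + m·l·cosθ·θ̈ − m·l·sinθ·θ̇² = -8.915639 + 1.122476 − 0.178403 = -7.971566

F_0 = 3.605224 N
F_1 = 11.534053 N
F_2 = -11.875904 N
F_3 = 0.989127 N
F_4 = -7.971566 N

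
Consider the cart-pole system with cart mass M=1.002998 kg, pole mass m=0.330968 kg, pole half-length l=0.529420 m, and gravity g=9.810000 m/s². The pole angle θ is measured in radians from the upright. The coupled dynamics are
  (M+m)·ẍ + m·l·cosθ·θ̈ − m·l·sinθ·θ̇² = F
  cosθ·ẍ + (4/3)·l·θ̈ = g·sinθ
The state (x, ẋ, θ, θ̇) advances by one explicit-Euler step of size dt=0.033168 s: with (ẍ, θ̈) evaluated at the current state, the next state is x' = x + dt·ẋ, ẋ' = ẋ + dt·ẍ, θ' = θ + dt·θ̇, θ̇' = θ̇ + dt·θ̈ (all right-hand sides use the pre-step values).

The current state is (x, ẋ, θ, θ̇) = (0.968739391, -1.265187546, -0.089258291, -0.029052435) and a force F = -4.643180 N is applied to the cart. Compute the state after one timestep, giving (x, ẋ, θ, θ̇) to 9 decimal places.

sinθ=-0.089139817, cosθ=0.996019123
temp = (F + m·l·θ̇²·sinθ)/(M+m) = (-4.643180 + -0.000013183)/1.333966 = -3.480743275
θ̈ = (g·sinθ − cosθ·temp)/(l·(4/3 − m·cos²θ/(M+m))) = 4.503994503
ẍ = temp − m·l·θ̈·cosθ/(M+m) = -4.070003486
Euler: x'=0.968739391+0.033168·-1.265187546=0.926775650, ẋ'=-1.265187546+0.033168·-4.070003486=-1.400181422
       θ'=-0.089258291+0.033168·-0.029052435=-0.090221902, θ̇'=-0.029052435+0.033168·4.503994503=0.120336055

(0.926775650, -1.400181422, -0.090221902, 0.120336055)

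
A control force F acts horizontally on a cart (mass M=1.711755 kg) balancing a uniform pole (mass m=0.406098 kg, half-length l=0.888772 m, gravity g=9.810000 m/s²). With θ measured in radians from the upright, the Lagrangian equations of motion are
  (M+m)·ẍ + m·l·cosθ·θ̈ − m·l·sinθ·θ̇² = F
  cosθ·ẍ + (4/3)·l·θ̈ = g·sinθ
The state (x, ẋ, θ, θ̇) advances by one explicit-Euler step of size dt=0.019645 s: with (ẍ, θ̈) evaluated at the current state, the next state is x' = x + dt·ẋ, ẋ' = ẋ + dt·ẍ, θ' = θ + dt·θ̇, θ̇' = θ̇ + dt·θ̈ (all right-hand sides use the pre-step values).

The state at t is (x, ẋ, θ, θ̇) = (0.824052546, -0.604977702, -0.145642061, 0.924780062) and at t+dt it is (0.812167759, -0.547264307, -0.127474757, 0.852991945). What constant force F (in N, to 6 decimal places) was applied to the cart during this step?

ẍ = (ẋ'−ẋ)/dt = (-0.547264307−-0.604977702)/0.019645 = 2.937816
θ̈ = (θ̇'−θ̇)/dt = (0.852991945−0.924780062)/0.019645 = -3.654269
sinθ=-0.145128, cosθ=0.989413
F = (M+m)·ẍ + m·l·cosθ·θ̈ − m·l·sinθ·θ̇² = 6.221862 + -1.304966 − -0.044797 = 4.961693

F = 4.961693 N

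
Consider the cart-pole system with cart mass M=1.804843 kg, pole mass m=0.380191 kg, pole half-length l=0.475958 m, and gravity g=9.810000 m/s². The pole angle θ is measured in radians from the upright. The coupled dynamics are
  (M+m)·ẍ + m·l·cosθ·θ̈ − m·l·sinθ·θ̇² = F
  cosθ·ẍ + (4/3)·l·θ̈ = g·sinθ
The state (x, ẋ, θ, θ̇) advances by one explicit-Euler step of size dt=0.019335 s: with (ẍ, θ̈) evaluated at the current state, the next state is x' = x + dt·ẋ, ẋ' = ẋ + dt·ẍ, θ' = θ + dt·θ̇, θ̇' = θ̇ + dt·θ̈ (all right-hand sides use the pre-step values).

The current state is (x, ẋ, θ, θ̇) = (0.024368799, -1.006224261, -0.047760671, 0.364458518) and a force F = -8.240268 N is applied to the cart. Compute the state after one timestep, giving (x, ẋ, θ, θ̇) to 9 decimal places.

(0.004913453, -1.088710558, -0.040713866, 0.480020095)

sinθ=-0.047742515, cosθ=0.998859676
temp = (F + m·l·θ̇²·sinθ)/(M+m) = (-8.240268 + -0.001147551)/2.185034 = -3.771756207
θ̈ = (g·sinθ − cosθ·temp)/(l·(4/3 − m·cos²θ/(M+m))) = 5.976807725
ẍ = temp − m·l·θ̈·cosθ/(M+m) = -4.266164821
Euler: x'=0.024368799+0.019335·-1.006224261=0.004913453, ẋ'=-1.006224261+0.019335·-4.266164821=-1.088710558
       θ'=-0.047760671+0.019335·0.364458518=-0.040713866, θ̇'=0.364458518+0.019335·5.976807725=0.480020095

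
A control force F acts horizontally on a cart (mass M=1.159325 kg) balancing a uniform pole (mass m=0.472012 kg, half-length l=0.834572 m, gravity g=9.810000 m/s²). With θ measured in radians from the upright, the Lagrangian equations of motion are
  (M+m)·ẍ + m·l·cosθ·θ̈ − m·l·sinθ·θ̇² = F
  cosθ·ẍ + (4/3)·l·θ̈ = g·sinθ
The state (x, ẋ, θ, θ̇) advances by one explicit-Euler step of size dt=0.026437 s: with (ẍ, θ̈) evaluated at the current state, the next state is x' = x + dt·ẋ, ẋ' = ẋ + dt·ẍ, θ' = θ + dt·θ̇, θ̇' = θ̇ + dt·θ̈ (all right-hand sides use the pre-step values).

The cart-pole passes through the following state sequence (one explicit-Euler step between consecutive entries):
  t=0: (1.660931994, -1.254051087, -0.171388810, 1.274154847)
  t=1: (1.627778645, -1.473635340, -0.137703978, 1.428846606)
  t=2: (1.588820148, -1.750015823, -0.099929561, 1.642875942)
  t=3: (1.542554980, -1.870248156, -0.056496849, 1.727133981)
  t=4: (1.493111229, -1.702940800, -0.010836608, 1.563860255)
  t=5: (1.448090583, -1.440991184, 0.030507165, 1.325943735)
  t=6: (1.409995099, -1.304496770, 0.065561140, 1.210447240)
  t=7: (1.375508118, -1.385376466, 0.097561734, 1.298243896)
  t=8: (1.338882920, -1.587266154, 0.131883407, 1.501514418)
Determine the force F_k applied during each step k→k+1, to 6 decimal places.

step 0→1:
  ẍ = (ẋ'−ẋ)/dt = (-1.473635340−-1.254051087)/0.026437 = -8.305944
  θ̈ = (θ̇'−θ̇)/dt = (1.428846606−1.274154847)/0.026437 = 5.851336
  sinθ=-0.170551, cosθ=0.985349
  F = (M+m)·ẍ + m·l·cosθ·θ̈ − m·l·sinθ·θ̇² = -13.549795 + 2.271234 − -0.109073 = -11.169488
step 1→2:
  ẍ = (ẋ'−ẋ)/dt = (-1.750015823−-1.473635340)/0.026437 = -10.454306
  θ̈ = (θ̇'−θ̇)/dt = (1.642875942−1.428846606)/0.026437 = 8.095825
  sinθ=-0.137269, cosθ=0.990534
  F = (M+m)·ẍ + m·l·cosθ·θ̈ − m·l·sinθ·θ̇² = -17.054496 + 3.158983 − -0.110398 = -13.785115
step 2→3:
  ẍ = (ẋ'−ẋ)/dt = (-1.870248156−-1.750015823)/0.026437 = -4.547881
  θ̈ = (θ̇'−θ̇)/dt = (1.727133981−1.642875942)/0.026437 = 3.187126
  sinθ=-0.099763, cosθ=0.995011
  F = (M+m)·ẍ + m·l·cosθ·θ̈ − m·l·sinθ·θ̇² = -7.419127 + 1.249235 − -0.106071 = -6.063821
step 3→4:
  ẍ = (ẋ'−ẋ)/dt = (-1.702940800−-1.870248156)/0.026437 = 6.328530
  θ̈ = (θ̇'−θ̇)/dt = (1.563860255−1.727133981)/0.026437 = -6.175955
  sinθ=-0.056467, cosθ=0.998404
  F = (M+m)·ẍ + m·l·cosθ·θ̈ − m·l·sinθ·θ̇² = 10.323966 + -2.429000 − -0.066353 = 7.961319
step 4→5:
  ẍ = (ẋ'−ẋ)/dt = (-1.440991184−-1.702940800)/0.026437 = 9.908447
  θ̈ = (θ̇'−θ̇)/dt = (1.325943735−1.563860255)/0.026437 = -8.999377
  sinθ=-0.010836, cosθ=0.999941
  F = (M+m)·ẍ + m·l·cosθ·θ̈ − m·l·sinθ·θ̇² = 16.164016 + -3.544898 − -0.010440 = 12.629558
step 5→6:
  ẍ = (ẋ'−ẋ)/dt = (-1.304496770−-1.440991184)/0.026437 = 5.163007
  θ̈ = (θ̇'−θ̇)/dt = (1.210447240−1.325943735)/0.026437 = -4.368744
  sinθ=0.030502, cosθ=0.999535
  F = (M+m)·ẍ + m·l·cosθ·θ̈ − m·l·sinθ·θ̇² = 8.422604 + -1.720170 − 0.021125 = 6.681309
step 6→7:
  ẍ = (ẋ'−ẋ)/dt = (-1.385376466−-1.304496770)/0.026437 = -3.059337
  θ̈ = (θ̇'−θ̇)/dt = (1.298243896−1.210447240)/0.026437 = 3.320977
  sinθ=0.065514, cosθ=0.997852
  F = (M+m)·ẍ + m·l·cosθ·θ̈ − m·l·sinθ·θ̇² = -4.990810 + 1.305415 − 0.037813 = -3.723208
step 7→8:
  ẍ = (ẋ'−ẋ)/dt = (-1.587266154−-1.385376466)/0.026437 = -7.636634
  θ̈ = (θ̇'−θ̇)/dt = (1.501514418−1.298243896)/0.026437 = 7.688865
  sinθ=0.097407, cosθ=0.995245
  F = (M+m)·ẍ + m·l·cosθ·θ̈ − m·l·sinθ·θ̇² = -12.457923 + 3.014456 − 0.064673 = -9.508140

F_0 = -11.169488 N
F_1 = -13.785115 N
F_2 = -6.063821 N
F_3 = 7.961319 N
F_4 = 12.629558 N
F_5 = 6.681309 N
F_6 = -3.723208 N
F_7 = -9.508140 N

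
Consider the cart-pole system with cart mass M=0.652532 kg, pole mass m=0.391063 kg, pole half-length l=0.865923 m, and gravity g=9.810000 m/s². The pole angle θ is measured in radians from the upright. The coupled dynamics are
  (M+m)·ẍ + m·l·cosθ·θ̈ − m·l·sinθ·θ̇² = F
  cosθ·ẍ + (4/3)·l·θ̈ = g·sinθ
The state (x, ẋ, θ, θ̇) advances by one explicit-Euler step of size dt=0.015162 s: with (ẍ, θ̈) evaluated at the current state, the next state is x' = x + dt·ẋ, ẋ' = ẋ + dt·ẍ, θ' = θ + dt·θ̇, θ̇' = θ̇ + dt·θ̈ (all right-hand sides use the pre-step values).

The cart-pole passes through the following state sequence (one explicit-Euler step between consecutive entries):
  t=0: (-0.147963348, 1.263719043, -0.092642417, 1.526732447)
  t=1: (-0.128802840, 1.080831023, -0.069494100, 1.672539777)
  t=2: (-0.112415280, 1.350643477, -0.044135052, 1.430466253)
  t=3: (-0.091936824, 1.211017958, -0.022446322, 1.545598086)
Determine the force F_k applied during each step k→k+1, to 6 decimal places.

F_0 = -9.272578 N
F_1 = 13.243414 N
F_2 = -7.010934 N

step 0→1:
  ẍ = (ẋ'−ẋ)/dt = (1.080831023−1.263719043)/0.015162 = -12.062262
  θ̈ = (θ̇'−θ̇)/dt = (1.672539777−1.526732447)/0.015162 = 9.616629
  sinθ=-0.092510, cosθ=0.995712
  F = (M+m)·ẍ + m·l·cosθ·θ̈ − m·l·sinθ·θ̇² = -12.588117 + 3.242519 − -0.073020 = -9.272578
step 1→2:
  ẍ = (ẋ'−ẋ)/dt = (1.350643477−1.080831023)/0.015162 = 17.795308
  θ̈ = (θ̇'−θ̇)/dt = (1.430466253−1.672539777)/0.015162 = -15.965804
  sinθ=-0.069438, cosθ=0.997586
  F = (M+m)·ẍ + m·l·cosθ·θ̈ − m·l·sinθ·θ̇² = 18.571094 + -5.393457 − -0.065777 = 13.243414
step 2→3:
  ẍ = (ẋ'−ẋ)/dt = (1.211017958−1.350643477)/0.015162 = -9.208912
  θ̈ = (θ̇'−θ̇)/dt = (1.545598086−1.430466253)/0.015162 = 7.593446
  sinθ=-0.044121, cosθ=0.999026
  F = (M+m)·ẍ + m·l·cosθ·θ̈ − m·l·sinθ·θ̇² = -9.610374 + 2.568868 − -0.030572 = -7.010934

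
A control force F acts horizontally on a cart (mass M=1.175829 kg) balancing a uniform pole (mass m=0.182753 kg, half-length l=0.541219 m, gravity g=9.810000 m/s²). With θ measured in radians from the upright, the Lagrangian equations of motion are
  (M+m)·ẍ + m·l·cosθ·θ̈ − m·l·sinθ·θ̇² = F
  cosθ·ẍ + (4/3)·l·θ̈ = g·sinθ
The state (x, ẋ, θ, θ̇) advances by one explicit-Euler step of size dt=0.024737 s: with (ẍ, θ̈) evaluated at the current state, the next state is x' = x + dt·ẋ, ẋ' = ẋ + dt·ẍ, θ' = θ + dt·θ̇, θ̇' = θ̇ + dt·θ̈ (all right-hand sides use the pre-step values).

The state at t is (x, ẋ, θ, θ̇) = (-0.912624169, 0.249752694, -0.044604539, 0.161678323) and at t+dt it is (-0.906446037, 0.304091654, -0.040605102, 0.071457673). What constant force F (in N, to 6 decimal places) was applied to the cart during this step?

F = 2.624085 N

ẍ = (ẋ'−ẋ)/dt = (0.304091654−0.249752694)/0.024737 = 2.196667
θ̈ = (θ̇'−θ̇)/dt = (0.071457673−0.161678323)/0.024737 = -3.647195
sinθ=-0.044590, cosθ=0.999005
F = (M+m)·ẍ + m·l·cosθ·θ̈ − m·l·sinθ·θ̇² = 2.984353 + -0.360383 − -0.000115 = 2.624085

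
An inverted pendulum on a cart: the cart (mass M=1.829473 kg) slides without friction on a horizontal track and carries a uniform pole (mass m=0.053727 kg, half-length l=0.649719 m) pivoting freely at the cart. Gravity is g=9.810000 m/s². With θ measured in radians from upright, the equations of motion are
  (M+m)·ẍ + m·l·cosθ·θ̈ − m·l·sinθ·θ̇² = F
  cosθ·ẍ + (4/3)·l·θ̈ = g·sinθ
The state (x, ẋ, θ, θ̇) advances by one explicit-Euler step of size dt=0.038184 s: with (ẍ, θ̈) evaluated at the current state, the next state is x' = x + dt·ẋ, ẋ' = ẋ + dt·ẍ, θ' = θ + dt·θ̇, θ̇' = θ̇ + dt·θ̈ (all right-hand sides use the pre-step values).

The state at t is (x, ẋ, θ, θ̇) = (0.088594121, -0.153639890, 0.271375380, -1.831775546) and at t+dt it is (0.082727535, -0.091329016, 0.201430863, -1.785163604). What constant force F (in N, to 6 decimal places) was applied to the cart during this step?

ẍ = (ẋ'−ẋ)/dt = (-0.091329016−-0.153639890)/0.038184 = 1.631858
θ̈ = (θ̇'−θ̇)/dt = (-1.785163604−-1.831775546)/0.038184 = 1.220719
sinθ=0.268057, cosθ=0.963403
F = (M+m)·ẍ + m·l·cosθ·θ̈ − m·l·sinθ·θ̇² = 3.073115 + 0.041053 − 0.031397 = 3.082771

F = 3.082771 N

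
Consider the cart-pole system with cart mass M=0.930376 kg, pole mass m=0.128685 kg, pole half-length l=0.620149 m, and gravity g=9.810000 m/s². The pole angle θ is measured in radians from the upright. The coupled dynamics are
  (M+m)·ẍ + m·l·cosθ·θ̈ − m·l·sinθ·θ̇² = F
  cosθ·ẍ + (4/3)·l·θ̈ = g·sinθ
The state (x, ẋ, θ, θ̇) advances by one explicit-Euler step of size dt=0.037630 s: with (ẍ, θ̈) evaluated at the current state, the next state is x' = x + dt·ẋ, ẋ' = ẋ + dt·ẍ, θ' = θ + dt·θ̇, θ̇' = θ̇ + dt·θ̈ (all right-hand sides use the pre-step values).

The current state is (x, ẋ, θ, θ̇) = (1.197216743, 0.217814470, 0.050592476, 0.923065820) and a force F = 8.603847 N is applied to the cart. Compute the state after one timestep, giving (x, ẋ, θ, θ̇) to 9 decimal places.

sinθ=0.050570896, cosθ=0.998720474
temp = (F + m·l·θ̇²·sinθ)/(M+m) = (8.603847 + 0.003438666)/1.059061 = 8.127280360
θ̈ = (g·sinθ − cosθ·temp)/(l·(4/3 − m·cos²θ/(M+m))) = -10.137999181
ẍ = temp − m·l·θ̈·cosθ/(M+m) = 8.890235853
Euler: x'=1.197216743+0.037630·0.217814470=1.205413102, ẋ'=0.217814470+0.037630·8.890235853=0.552354045
       θ'=0.050592476+0.037630·0.923065820=0.085327443, θ̇'=0.923065820+0.037630·-10.137999181=0.541572911

(1.205413102, 0.552354045, 0.085327443, 0.541572911)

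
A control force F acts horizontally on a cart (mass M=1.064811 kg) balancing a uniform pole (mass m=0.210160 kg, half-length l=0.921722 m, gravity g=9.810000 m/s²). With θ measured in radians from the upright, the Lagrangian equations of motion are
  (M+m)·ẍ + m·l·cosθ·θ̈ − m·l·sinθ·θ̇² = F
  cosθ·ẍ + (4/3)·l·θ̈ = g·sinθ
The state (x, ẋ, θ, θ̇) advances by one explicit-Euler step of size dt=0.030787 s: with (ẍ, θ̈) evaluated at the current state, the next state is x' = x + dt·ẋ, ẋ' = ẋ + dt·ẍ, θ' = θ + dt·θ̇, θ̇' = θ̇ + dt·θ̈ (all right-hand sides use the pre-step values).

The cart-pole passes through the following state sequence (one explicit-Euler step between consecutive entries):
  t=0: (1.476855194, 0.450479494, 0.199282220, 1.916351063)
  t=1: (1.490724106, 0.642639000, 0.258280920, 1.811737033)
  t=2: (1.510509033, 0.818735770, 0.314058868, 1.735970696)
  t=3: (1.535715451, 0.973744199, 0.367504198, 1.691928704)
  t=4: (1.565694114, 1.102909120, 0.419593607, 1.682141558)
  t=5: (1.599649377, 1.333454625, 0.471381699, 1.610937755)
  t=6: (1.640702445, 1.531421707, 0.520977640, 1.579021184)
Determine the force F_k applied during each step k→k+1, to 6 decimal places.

F_0 = 7.171809 N
F_1 = 6.669327 N
F_2 = 5.975418 N
F_3 = 5.092362 N
F_4 = 8.915055 N
F_5 = 7.791140 N

step 0→1:
  ẍ = (ẋ'−ẋ)/dt = (0.642639000−0.450479494)/0.030787 = 6.241579
  θ̈ = (θ̇'−θ̇)/dt = (1.811737033−1.916351063)/0.030787 = -3.397994
  sinθ=0.197966, cosθ=0.980209
  F = (M+m)·ẍ + m·l·cosθ·θ̈ − m·l·sinθ·θ̇² = 7.957833 + -0.645195 − 0.140828 = 7.171809
step 1→2:
  ẍ = (ẋ'−ẋ)/dt = (0.818735770−0.642639000)/0.030787 = 5.719842
  θ̈ = (θ̇'−θ̇)/dt = (1.735970696−1.811737033)/0.030787 = -2.460985
  sinθ=0.255419, cosθ=0.966830
  F = (M+m)·ẍ + m·l·cosθ·θ̈ − m·l·sinθ·θ̇² = 7.292632 + -0.460903 − 0.162403 = 6.669327
step 2→3:
  ẍ = (ẋ'−ẋ)/dt = (0.973744199−0.818735770)/0.030787 = 5.034866
  θ̈ = (θ̇'−θ̇)/dt = (1.691928704−1.735970696)/0.030787 = -1.430539
  sinθ=0.308922, cosθ=0.951088
  F = (M+m)·ẍ + m·l·cosθ·θ̈ − m·l·sinθ·θ̇² = 6.419309 + -0.263554 − 0.180336 = 5.975418
step 3→4:
  ẍ = (ẋ'−ẋ)/dt = (1.102909120−0.973744199)/0.030787 = 4.195437
  θ̈ = (θ̇'−θ̇)/dt = (1.682141558−1.691928704)/0.030787 = -0.317899
  sinθ=0.359287, cosθ=0.933227
  F = (M+m)·ẍ + m·l·cosθ·θ̈ − m·l·sinθ·θ̇² = 5.349061 + -0.057468 − 0.199231 = 5.092362
step 4→5:
  ẍ = (ẋ'−ẋ)/dt = (1.333454625−1.102909120)/0.030787 = 7.488404
  θ̈ = (θ̇'−θ̇)/dt = (1.610937755−1.682141558)/0.030787 = -2.312788
  sinθ=0.407389, cosθ=0.913255
  F = (M+m)·ẍ + m·l·cosθ·θ̈ − m·l·sinθ·θ̇² = 9.547498 + -0.409145 − 0.223298 = 8.915055
step 5→6:
  ẍ = (ẋ'−ẋ)/dt = (1.531421707−1.333454625)/0.030787 = 6.430217
  θ̈ = (θ̇'−θ̇)/dt = (1.579021184−1.610937755)/0.030787 = -1.036690
  sinθ=0.454118, cosθ=0.890942
  F = (M+m)·ẍ + m·l·cosθ·θ̈ − m·l·sinθ·θ̇² = 8.198340 + -0.178916 − 0.228284 = 7.791140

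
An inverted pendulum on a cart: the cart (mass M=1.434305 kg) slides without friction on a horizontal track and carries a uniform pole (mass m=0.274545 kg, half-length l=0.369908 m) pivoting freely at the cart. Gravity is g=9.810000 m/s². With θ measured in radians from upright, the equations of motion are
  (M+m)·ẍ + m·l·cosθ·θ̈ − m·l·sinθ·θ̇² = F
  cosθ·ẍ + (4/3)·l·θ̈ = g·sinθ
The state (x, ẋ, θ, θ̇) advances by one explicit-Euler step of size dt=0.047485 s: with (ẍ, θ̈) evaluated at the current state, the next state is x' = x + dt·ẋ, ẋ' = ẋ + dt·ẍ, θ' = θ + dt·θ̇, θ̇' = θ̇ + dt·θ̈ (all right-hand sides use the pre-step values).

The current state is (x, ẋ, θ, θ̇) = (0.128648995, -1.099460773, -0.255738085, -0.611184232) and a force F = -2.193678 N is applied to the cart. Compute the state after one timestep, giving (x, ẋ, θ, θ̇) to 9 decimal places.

sinθ=-0.252959558, cosθ=0.967476854
temp = (F + m·l·θ̇²·sinθ)/(M+m) = (-2.193678 + -0.009596274)/1.708850 = -1.289331582
θ̈ = (g·sinθ − cosθ·temp)/(l·(4/3 − m·cos²θ/(M+m))) = -2.820339231
ẍ = temp − m·l·θ̈·cosθ/(M+m) = -1.127171016
Euler: x'=0.128648995+0.047485·-1.099460773=0.076441100, ẋ'=-1.099460773+0.047485·-1.127171016=-1.152984489
       θ'=-0.255738085+0.047485·-0.611184232=-0.284760168, θ̇'=-0.611184232+0.047485·-2.820339231=-0.745108040

(0.076441100, -1.152984489, -0.284760168, -0.745108040)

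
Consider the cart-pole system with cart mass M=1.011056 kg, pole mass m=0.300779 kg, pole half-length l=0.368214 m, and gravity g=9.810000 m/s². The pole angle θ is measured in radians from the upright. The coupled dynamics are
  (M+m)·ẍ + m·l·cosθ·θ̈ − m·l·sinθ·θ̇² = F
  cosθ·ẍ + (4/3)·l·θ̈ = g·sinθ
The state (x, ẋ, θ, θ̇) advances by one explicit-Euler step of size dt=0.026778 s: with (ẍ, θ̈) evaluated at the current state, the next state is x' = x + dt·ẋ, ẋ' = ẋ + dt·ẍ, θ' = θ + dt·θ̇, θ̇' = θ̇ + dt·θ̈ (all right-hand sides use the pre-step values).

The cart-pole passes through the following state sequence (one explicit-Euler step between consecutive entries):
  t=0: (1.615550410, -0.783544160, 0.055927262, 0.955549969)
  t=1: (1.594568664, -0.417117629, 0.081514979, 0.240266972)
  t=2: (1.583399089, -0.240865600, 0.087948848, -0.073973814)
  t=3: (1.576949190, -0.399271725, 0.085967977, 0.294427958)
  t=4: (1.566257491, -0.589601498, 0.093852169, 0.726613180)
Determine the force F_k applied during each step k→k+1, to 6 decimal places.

step 0→1:
  ẍ = (ẋ'−ẋ)/dt = (-0.417117629−-0.783544160)/0.026778 = 13.683865
  θ̈ = (θ̇'−θ̇)/dt = (0.240266972−0.955549969)/0.026778 = -26.711591
  sinθ=0.055898, cosθ=0.998436
  F = (M+m)·ẍ + m·l·cosθ·θ̈ − m·l·sinθ·θ̇² = 17.950973 + -2.953711 − 0.005653 = 14.991609
step 1→2:
  ẍ = (ẋ'−ẋ)/dt = (-0.240865600−-0.417117629)/0.026778 = 6.581971
  θ̈ = (θ̇'−θ̇)/dt = (-0.073973814−0.240266972)/0.026778 = -11.735036
  sinθ=0.081425, cosθ=0.996679
  F = (M+m)·ẍ + m·l·cosθ·θ̈ − m·l·sinθ·θ̇² = 8.634460 + -1.295352 − 0.000521 = 7.338588
step 2→3:
  ẍ = (ẋ'−ẋ)/dt = (-0.399271725−-0.240865600)/0.026778 = -5.915532
  θ̈ = (θ̇'−θ̇)/dt = (0.294427958−-0.073973814)/0.026778 = 13.757628
  sinθ=0.087836, cosθ=0.996135
  F = (M+m)·ẍ + m·l·cosθ·θ̈ − m·l·sinθ·θ̇² = -7.760202 + 1.517783 − 0.000053 = -6.242473
step 3→4:
  ẍ = (ẋ'−ẋ)/dt = (-0.589601498−-0.399271725)/0.026778 = -7.107692
  θ̈ = (θ̇'−θ̇)/dt = (0.726613180−0.294427958)/0.026778 = 16.139563
  sinθ=0.085862, cosθ=0.996307
  F = (M+m)·ẍ + m·l·cosθ·θ̈ − m·l·sinθ·θ̇² = -9.324119 + 1.780872 − 0.000824 = -7.544071

F_0 = 14.991609 N
F_1 = 7.338588 N
F_2 = -6.242473 N
F_3 = -7.544071 N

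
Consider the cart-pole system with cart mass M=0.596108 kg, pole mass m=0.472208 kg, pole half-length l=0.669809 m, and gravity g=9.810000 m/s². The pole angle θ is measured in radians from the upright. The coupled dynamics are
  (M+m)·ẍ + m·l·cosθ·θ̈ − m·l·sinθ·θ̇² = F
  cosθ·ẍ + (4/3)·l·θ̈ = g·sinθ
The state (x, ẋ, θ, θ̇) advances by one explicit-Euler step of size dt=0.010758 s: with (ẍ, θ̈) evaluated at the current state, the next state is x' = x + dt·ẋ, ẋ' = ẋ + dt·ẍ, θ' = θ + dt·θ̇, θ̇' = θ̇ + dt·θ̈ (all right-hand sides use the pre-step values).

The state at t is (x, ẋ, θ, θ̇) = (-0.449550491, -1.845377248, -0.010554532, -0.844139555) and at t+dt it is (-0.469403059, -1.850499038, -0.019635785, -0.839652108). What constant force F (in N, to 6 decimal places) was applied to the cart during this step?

ẍ = (ẋ'−ẋ)/dt = (-1.850499038−-1.845377248)/0.010758 = -0.476091
θ̈ = (θ̇'−θ̇)/dt = (-0.839652108−-0.844139555)/0.010758 = 0.417126
sinθ=-0.010554, cosθ=0.999944
F = (M+m)·ẍ + m·l·cosθ·θ̈ − m·l·sinθ·θ̇² = -0.508616 + 0.131925 − -0.002379 = -0.374312

F = -0.374312 N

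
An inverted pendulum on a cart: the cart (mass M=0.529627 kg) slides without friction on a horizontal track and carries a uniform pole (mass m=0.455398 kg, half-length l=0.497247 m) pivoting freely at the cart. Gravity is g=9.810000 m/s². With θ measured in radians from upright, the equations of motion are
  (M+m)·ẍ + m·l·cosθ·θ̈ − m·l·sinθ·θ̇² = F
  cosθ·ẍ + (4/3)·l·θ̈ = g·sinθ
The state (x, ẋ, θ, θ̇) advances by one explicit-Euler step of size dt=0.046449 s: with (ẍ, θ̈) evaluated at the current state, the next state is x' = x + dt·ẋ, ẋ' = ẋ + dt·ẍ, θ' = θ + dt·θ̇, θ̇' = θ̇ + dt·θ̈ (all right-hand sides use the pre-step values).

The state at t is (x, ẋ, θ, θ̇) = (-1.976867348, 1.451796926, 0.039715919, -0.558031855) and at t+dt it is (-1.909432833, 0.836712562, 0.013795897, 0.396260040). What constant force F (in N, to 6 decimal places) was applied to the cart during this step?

F = -8.398007 N

ẍ = (ẋ'−ẋ)/dt = (0.836712562−1.451796926)/0.046449 = -13.242144
θ̈ = (θ̇'−θ̇)/dt = (0.396260040−-0.558031855)/0.046449 = 20.544940
sinθ=0.039705, cosθ=0.999211
F = (M+m)·ẍ + m·l·cosθ·θ̈ − m·l·sinθ·θ̇² = -13.043843 + 4.648636 − 0.002800 = -8.398007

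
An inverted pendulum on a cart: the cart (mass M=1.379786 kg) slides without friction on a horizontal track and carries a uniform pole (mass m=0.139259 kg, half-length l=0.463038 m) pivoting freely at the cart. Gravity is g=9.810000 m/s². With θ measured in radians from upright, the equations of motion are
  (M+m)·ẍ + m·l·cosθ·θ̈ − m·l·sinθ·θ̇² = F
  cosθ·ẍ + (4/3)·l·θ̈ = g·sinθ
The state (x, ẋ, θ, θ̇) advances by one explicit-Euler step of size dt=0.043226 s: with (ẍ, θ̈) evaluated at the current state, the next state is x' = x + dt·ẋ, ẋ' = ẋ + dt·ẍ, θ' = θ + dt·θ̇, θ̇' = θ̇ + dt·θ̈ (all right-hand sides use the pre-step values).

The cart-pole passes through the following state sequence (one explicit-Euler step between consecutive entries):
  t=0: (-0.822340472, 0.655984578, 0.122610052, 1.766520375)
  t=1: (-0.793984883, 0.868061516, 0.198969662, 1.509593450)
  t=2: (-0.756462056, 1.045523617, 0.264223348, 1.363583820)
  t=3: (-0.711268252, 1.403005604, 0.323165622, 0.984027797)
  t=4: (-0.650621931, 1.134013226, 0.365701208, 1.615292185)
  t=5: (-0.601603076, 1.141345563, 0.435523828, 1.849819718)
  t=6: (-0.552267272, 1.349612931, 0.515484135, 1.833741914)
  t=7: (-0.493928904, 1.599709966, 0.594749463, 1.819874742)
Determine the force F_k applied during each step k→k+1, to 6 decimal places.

step 0→1:
  ẍ = (ẋ'−ẋ)/dt = (0.868061516−0.655984578)/0.043226 = 4.906236
  θ̈ = (θ̇'−θ̇)/dt = (1.509593450−1.766520375)/0.043226 = -5.943805
  sinθ=0.122303, cosθ=0.992493
  F = (M+m)·ẍ + m·l·cosθ·θ̈ − m·l·sinθ·θ̇² = 7.452793 + -0.380392 − 0.024610 = 7.047790
step 1→2:
  ẍ = (ẋ'−ẋ)/dt = (1.045523617−0.868061516)/0.043226 = 4.105448
  θ̈ = (θ̇'−θ̇)/dt = (1.363583820−1.509593450)/0.043226 = -3.377820
  sinθ=0.197659, cosθ=0.980271
  F = (M+m)·ẍ + m·l·cosθ·θ̈ − m·l·sinθ·θ̇² = 6.236360 + -0.213512 − 0.029045 = 5.993803
step 2→3:
  ẍ = (ẋ'−ẋ)/dt = (1.403005604−1.045523617)/0.043226 = 8.270069
  θ̈ = (θ̇'−θ̇)/dt = (0.984027797−1.363583820)/0.043226 = -8.780734
  sinθ=0.261160, cosθ=0.965296
  F = (M+m)·ẍ + m·l·cosθ·θ̈ − m·l·sinθ·θ̇² = 12.562606 + -0.546551 − 0.031312 = 11.984743
step 3→4:
  ẍ = (ẋ'−ẋ)/dt = (1.134013226−1.403005604)/0.043226 = -6.222930
  θ̈ = (θ̇'−θ̇)/dt = (1.615292185−0.984027797)/0.043226 = 14.603812
  sinθ=0.317570, cosθ=0.948235
  F = (M+m)·ẍ + m·l·cosθ·θ̈ − m·l·sinθ·θ̇² = -9.452911 + 0.892940 − 0.019829 = -8.579800
step 4→5:
  ẍ = (ẋ'−ẋ)/dt = (1.141345563−1.134013226)/0.043226 = 0.169628
  θ̈ = (θ̇'−θ̇)/dt = (1.849819718−1.615292185)/0.043226 = 5.425613
  sinθ=0.357604, cosθ=0.933873
  F = (M+m)·ẍ + m·l·cosθ·θ̈ − m·l·sinθ·θ̇² = 0.257672 + 0.326721 − 0.060165 = 0.524228
step 5→6:
  ẍ = (ẋ'−ẋ)/dt = (1.349612931−1.141345563)/0.043226 = 4.818104
  θ̈ = (θ̇'−θ̇)/dt = (1.833741914−1.849819718)/0.043226 = -0.371948
  sinθ=0.421885, cosθ=0.906649
  F = (M+m)·ẍ + m·l·cosθ·θ̈ − m·l·sinθ·θ̇² = 7.318917 + -0.021745 − 0.093088 = 7.204084
step 6→7:
  ẍ = (ẋ'−ẋ)/dt = (1.599709966−1.349612931)/0.043226 = 5.785801
  θ̈ = (θ̇'−θ̇)/dt = (1.819874742−1.833741914)/0.043226 = -0.320806
  sinθ=0.492956, cosθ=0.870054
  F = (M+m)·ẍ + m·l·cosθ·θ̈ − m·l·sinθ·θ̇² = 8.788892 + -0.017998 − 0.106887 = 8.664007

F_0 = 7.047790 N
F_1 = 5.993803 N
F_2 = 11.984743 N
F_3 = -8.579800 N
F_4 = 0.524228 N
F_5 = 7.204084 N
F_6 = 8.664007 N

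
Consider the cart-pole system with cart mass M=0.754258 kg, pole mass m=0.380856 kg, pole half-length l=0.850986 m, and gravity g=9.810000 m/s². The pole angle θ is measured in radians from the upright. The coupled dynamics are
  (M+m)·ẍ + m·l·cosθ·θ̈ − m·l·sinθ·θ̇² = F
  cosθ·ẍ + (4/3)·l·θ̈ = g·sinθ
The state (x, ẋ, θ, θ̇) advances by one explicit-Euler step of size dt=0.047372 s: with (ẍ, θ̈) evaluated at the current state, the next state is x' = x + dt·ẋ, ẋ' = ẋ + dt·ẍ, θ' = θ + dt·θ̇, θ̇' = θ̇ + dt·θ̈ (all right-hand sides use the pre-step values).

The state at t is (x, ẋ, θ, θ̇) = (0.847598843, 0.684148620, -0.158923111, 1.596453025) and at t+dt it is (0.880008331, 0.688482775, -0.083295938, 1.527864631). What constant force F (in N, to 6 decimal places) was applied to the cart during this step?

ẍ = (ẋ'−ẋ)/dt = (0.688482775−0.684148620)/0.047372 = 0.091492
θ̈ = (θ̇'−θ̇)/dt = (1.527864631−1.596453025)/0.047372 = -1.447868
sinθ=-0.158255, cosθ=0.987398
F = (M+m)·ẍ + m·l·cosθ·θ̈ − m·l·sinθ·θ̇² = 0.103854 + -0.463345 − -0.130723 = -0.228768

F = -0.228768 N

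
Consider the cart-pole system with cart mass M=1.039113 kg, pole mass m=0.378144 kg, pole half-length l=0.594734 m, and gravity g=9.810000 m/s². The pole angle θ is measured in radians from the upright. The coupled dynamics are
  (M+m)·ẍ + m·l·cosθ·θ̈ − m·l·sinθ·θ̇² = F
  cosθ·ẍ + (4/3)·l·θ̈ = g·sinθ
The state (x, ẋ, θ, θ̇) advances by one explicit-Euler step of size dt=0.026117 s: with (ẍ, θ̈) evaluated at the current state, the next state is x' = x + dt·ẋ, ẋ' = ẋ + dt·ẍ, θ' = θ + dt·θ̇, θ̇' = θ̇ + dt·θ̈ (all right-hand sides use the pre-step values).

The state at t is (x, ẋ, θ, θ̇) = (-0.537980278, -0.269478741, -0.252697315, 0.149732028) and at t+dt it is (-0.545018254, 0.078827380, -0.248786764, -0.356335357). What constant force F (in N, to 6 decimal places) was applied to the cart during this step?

ẍ = (ẋ'−ẋ)/dt = (0.078827380−-0.269478741)/0.026117 = 13.336376
θ̈ = (θ̇'−θ̇)/dt = (-0.356335357−0.149732028)/0.026117 = -19.376934
sinθ=-0.250017, cosθ=0.968242
F = (M+m)·ẍ + m·l·cosθ·θ̈ − m·l·sinθ·θ̇² = 18.901072 + -4.219381 − -0.001261 = 14.682951

F = 14.682951 N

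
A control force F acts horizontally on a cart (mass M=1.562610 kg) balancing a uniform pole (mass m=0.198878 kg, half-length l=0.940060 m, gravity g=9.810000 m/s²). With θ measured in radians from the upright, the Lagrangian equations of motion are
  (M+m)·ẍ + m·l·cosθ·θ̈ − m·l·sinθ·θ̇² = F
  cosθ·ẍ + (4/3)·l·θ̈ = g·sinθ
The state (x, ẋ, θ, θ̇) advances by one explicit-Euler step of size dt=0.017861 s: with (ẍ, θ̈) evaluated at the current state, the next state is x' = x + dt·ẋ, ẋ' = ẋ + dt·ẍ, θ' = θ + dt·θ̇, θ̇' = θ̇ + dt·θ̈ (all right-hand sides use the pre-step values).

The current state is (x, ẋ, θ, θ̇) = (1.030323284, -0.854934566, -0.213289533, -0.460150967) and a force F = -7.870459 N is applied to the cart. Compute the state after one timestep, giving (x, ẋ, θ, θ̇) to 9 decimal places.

(1.015053298, -0.938514594, -0.221508289, -0.424570540)

sinθ=-0.211676031, cosθ=0.977339889
temp = (F + m·l·θ̇²·sinθ)/(M+m) = (-7.870459 + -0.008379434)/1.761488 = -4.472831171
θ̈ = (g·sinθ − cosθ·temp)/(l·(4/3 − m·cos²θ/(M+m))) = 1.992073602
ẍ = temp − m·l·θ̈·cosθ/(M+m) = -4.679470810
Euler: x'=1.030323284+0.017861·-0.854934566=1.015053298, ẋ'=-0.854934566+0.017861·-4.679470810=-0.938514594
       θ'=-0.213289533+0.017861·-0.460150967=-0.221508289, θ̇'=-0.460150967+0.017861·1.992073602=-0.424570540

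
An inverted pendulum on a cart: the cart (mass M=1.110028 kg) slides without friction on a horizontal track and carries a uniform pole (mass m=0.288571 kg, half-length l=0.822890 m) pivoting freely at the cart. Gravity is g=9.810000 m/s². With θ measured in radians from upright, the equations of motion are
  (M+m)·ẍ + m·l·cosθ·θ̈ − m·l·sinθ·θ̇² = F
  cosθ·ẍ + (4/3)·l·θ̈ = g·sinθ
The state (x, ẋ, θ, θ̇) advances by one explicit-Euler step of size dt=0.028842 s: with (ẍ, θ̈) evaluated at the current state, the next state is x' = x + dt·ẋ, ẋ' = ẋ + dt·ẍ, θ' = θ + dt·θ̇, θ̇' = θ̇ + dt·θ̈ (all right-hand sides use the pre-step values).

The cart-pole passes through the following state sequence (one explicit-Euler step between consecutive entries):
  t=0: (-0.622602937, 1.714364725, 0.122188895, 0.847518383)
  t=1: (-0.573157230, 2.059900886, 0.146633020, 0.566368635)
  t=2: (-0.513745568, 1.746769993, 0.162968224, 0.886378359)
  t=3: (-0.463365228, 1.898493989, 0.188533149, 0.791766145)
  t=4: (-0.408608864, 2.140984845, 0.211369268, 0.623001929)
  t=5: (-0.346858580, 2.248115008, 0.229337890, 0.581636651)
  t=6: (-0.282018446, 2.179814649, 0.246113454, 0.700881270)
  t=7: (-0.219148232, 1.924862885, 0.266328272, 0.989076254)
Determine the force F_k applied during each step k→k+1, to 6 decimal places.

F_0 = 14.437357 N
F_1 = -12.588961 N
F_2 = 6.558451 N
F_3 = 10.366056 N
F_4 = 4.842603 N
F_5 = -2.374206 N
F_6 = -10.090207 N

step 0→1:
  ẍ = (ẋ'−ẋ)/dt = (2.059900886−1.714364725)/0.028842 = 11.980312
  θ̈ = (θ̇'−θ̇)/dt = (0.566368635−0.847518383)/0.028842 = -9.747928
  sinθ=0.121885, cosθ=0.992544
  F = (M+m)·ẍ + m·l·cosθ·θ̈ − m·l·sinθ·θ̇² = 16.755652 + -2.297506 − 0.020789 = 14.437357
step 1→2:
  ẍ = (ẋ'−ẋ)/dt = (1.746769993−2.059900886)/0.028842 = -10.856768
  θ̈ = (θ̇'−θ̇)/dt = (0.886378359−0.566368635)/0.028842 = 11.095268
  sinθ=0.146108, cosθ=0.989269
  F = (M+m)·ẍ + m·l·cosθ·θ̈ − m·l·sinθ·θ̇² = -15.184264 + 2.606433 − 0.011129 = -12.588961
step 2→3:
  ẍ = (ẋ'−ẋ)/dt = (1.898493989−1.746769993)/0.028842 = 5.260523
  θ̈ = (θ̇'−θ̇)/dt = (0.791766145−0.886378359)/0.028842 = -3.280362
  sinθ=0.162248, cosθ=0.986750
  F = (M+m)·ẍ + m·l·cosθ·θ̈ − m·l·sinθ·θ̇² = 7.357362 + -0.768641 − 0.030270 = 6.558451
step 3→4:
  ẍ = (ẋ'−ẋ)/dt = (2.140984845−1.898493989)/0.028842 = 8.407560
  θ̈ = (θ̇'−θ̇)/dt = (0.623001929−0.791766145)/0.028842 = -5.851335
  sinθ=0.187418, cosθ=0.982280
  F = (M+m)·ẍ + m·l·cosθ·θ̈ − m·l·sinθ·θ̇² = 11.758806 + -1.364850 − 0.027900 = 10.366056
step 4→5:
  ẍ = (ẋ'−ẋ)/dt = (2.248115008−2.140984845)/0.028842 = 3.714381
  θ̈ = (θ̇'−θ̇)/dt = (0.581636651−0.623001929)/0.028842 = -1.434203
  sinθ=0.209799, cosθ=0.977745
  F = (M+m)·ẍ + m·l·cosθ·θ̈ − m·l·sinθ·θ̇² = 5.194929 + -0.332989 − 0.019336 = 4.842603
step 5→6:
  ẍ = (ẋ'−ẋ)/dt = (2.179814649−2.248115008)/0.028842 = -2.368087
  θ̈ = (θ̇'−θ̇)/dt = (0.700881270−0.581636651)/0.028842 = 4.134409
  sinθ=0.227333, cosθ=0.973817
  F = (M+m)·ẍ + m·l·cosθ·θ̈ − m·l·sinθ·θ̇² = -3.312004 + 0.956060 − 0.018262 = -2.374206
step 6→7:
  ẍ = (ẋ'−ẋ)/dt = (1.924862885−2.179814649)/0.028842 = -8.839601
  θ̈ = (θ̇'−θ̇)/dt = (0.989076254−0.700881270)/0.028842 = 9.992198
  sinθ=0.243636, cosθ=0.969867
  F = (M+m)·ẍ + m·l·cosθ·θ̈ − m·l·sinθ·θ̇² = -12.363057 + 2.301270 − 0.028420 = -10.090207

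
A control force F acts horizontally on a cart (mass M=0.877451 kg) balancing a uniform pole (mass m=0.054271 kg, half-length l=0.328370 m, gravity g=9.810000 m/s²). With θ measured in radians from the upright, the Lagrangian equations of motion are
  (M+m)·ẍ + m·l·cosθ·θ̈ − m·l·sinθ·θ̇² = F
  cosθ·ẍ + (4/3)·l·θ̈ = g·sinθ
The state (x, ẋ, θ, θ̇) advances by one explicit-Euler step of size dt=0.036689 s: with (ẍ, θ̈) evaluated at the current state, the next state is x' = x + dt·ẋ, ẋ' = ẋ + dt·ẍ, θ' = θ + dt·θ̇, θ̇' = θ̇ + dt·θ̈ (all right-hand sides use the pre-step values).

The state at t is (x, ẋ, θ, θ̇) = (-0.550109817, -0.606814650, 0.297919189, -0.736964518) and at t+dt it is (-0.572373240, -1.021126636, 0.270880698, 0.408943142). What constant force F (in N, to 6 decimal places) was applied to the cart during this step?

ẍ = (ẋ'−ẋ)/dt = (-1.021126636−-0.606814650)/0.036689 = -11.292540
θ̈ = (θ̇'−θ̇)/dt = (0.408943142−-0.736964518)/0.036689 = 31.233003
sinθ=0.293532, cosθ=0.955949
F = (M+m)·ẍ + m·l·cosθ·θ̈ − m·l·sinθ·θ̇² = -10.521508 + 0.532084 − 0.002841 = -9.992265

F = -9.992265 N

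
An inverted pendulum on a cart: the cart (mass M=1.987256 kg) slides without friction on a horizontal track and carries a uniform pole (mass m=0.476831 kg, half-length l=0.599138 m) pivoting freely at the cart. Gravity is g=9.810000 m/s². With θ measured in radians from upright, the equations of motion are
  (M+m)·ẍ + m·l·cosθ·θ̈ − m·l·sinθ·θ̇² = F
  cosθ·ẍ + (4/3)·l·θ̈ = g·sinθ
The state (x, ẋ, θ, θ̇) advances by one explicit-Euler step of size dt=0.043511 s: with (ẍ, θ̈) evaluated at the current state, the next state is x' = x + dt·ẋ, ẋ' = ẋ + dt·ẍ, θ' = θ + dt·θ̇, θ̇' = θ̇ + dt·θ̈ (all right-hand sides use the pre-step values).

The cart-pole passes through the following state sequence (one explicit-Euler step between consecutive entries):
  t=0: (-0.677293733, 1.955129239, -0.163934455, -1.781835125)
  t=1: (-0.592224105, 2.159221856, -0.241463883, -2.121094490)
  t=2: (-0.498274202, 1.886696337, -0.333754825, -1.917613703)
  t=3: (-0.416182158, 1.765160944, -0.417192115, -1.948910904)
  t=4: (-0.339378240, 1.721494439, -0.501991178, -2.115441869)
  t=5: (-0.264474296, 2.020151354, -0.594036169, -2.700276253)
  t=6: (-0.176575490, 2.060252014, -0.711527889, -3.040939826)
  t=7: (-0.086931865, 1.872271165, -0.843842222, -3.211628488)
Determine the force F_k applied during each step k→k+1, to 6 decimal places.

F_0 = 9.508404 N
F_1 = -13.828870 N
F_2 = -6.732718 N
F_3 = -3.032849 N
F_4 = 14.162317 N
F_5 = 1.583310 N
F_6 = -9.769303 N

step 0→1:
  ẍ = (ẋ'−ẋ)/dt = (2.159221856−1.955129239)/0.043511 = 4.690598
  θ̈ = (θ̇'−θ̇)/dt = (-2.121094490−-1.781835125)/0.043511 = -7.797094
  sinθ=-0.163201, cosθ=0.986593
  F = (M+m)·ẍ + m·l·cosθ·θ̈ − m·l·sinθ·θ̇² = 11.558042 + -2.197668 − -0.148030 = 9.508404
step 1→2:
  ẍ = (ẋ'−ẋ)/dt = (1.886696337−2.159221856)/0.043511 = -6.263371
  θ̈ = (θ̇'−θ̇)/dt = (-1.917613703−-2.121094490)/0.043511 = 4.676537
  sinθ=-0.239124, cosθ=0.970989
  F = (M+m)·ẍ + m·l·cosθ·θ̈ − m·l·sinθ·θ̇² = -15.433490 + 1.297269 − -0.307351 = -13.828870
step 2→3:
  ẍ = (ẋ'−ẋ)/dt = (1.765160944−1.886696337)/0.043511 = -2.793211
  θ̈ = (θ̇'−θ̇)/dt = (-1.948910904−-1.917613703)/0.043511 = -0.719294
  sinθ=-0.327593, cosθ=0.944819
  F = (M+m)·ẍ + m·l·cosθ·θ̈ − m·l·sinθ·θ̇² = -6.882714 + -0.194154 − -0.344150 = -6.732718
step 3→4:
  ẍ = (ẋ'−ẋ)/dt = (1.721494439−1.765160944)/0.043511 = -1.003574
  θ̈ = (θ̇'−θ̇)/dt = (-2.115441869−-1.948910904)/0.043511 = -3.827330
  sinθ=-0.405195, cosθ=0.914230
  F = (M+m)·ẍ + m·l·cosθ·θ̈ − m·l·sinθ·θ̇² = -2.472893 + -0.999638 − -0.439683 = -3.032849
step 4→5:
  ẍ = (ẋ'−ẋ)/dt = (2.020151354−1.721494439)/0.043511 = 6.863940
  θ̈ = (θ̇'−θ̇)/dt = (-2.700276253−-2.115441869)/0.043511 = -13.441070
  sinθ=-0.481172, cosθ=0.876626
  F = (M+m)·ẍ + m·l·cosθ·θ̈ − m·l·sinθ·θ̇² = 16.913347 + -3.366198 − -0.615168 = 14.162317
step 5→6:
  ẍ = (ẋ'−ẋ)/dt = (2.060252014−2.020151354)/0.043511 = 0.921621
  θ̈ = (θ̇'−θ̇)/dt = (-3.040939826−-2.700276253)/0.043511 = -7.829367
  sinθ=-0.559710, cosθ=0.828688
  F = (M+m)·ẍ + m·l·cosθ·θ̈ − m·l·sinθ·θ̇² = 2.270955 + -1.853571 − -1.165926 = 1.583310
step 6→7:
  ẍ = (ẋ'−ẋ)/dt = (1.872271165−2.060252014)/0.043511 = -4.320306
  θ̈ = (θ̇'−θ̇)/dt = (-3.211628488−-3.040939826)/0.043511 = -3.922885
  sinθ=-0.652992, cosθ=0.757365
  F = (M+m)·ẍ + m·l·cosθ·θ̈ − m·l·sinθ·θ̇² = -10.645611 + -0.848794 − -1.725102 = -9.769303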